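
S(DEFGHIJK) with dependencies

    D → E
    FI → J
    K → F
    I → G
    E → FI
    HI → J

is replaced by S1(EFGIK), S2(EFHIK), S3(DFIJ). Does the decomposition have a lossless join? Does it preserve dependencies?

Lossless test (chase): Rows 1 and 2 agree on FI; apply FI→J and equate their J entries. Rows 1 and 3 agree on FI; apply FI→J and equate their J entries. Rows 1 and 2 agree on I; apply I→G and equate their G entries. Rows 1 and 3 agree on I; apply I→G and equate their G entries. No row becomes fully distinguished — the join is lossy.
Dependency preservation: the restricted closure of {D} across the fragments never reaches {E}, so D → E cannot be enforced without a join — not preserved.

lossy and not dependency-preserving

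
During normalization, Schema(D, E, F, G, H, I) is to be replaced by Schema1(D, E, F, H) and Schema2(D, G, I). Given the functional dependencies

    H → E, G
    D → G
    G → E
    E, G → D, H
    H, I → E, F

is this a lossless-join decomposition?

Common attributes: Schema1 ∩ Schema2 = {D}.
Closure of {D}: D → G applies, adding G; G → E applies, adding E; E, G → D, H applies, adding H. So (D)⁺ = {D, E, G, H}.
The closure contains neither all of Schema1 = {D, E, F, H} nor all of Schema2 = {D, G, I}, so the common attributes are not a superkey of either fragment. The join is lossy.

No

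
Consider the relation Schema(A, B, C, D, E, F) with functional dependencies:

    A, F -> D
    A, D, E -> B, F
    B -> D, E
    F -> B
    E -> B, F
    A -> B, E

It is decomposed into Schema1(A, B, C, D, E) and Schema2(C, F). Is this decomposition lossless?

No

Common attributes: Schema1 ∩ Schema2 = {C}.
No dependency enlarges {C}, so (C)⁺ = {C}.
The closure contains neither all of Schema1 = {A, B, C, D, E} nor all of Schema2 = {C, F}, so the common attributes are not a superkey of either fragment. The join is lossy.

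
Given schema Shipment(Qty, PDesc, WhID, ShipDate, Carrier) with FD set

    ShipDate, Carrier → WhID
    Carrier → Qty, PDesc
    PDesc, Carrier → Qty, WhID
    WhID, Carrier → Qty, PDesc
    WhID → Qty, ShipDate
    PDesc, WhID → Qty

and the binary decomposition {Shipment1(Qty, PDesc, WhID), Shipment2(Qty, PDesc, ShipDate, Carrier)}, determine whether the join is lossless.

Common attributes: Shipment1 ∩ Shipment2 = {Qty, PDesc}.
No dependency enlarges {Qty, PDesc}, so (Qty, PDesc)⁺ = {Qty, PDesc}.
The closure contains neither all of Shipment1 = {Qty, PDesc, WhID} nor all of Shipment2 = {Qty, PDesc, ShipDate, Carrier}, so the common attributes are not a superkey of either fragment. The join is lossy.

No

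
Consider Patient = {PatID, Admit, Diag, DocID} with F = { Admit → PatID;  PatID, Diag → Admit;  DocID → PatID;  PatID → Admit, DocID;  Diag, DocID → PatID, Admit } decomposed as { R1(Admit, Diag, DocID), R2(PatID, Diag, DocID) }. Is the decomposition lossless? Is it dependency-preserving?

lossless and dependency-preserving

Lossless test: (Diag, DocID)⁺ = {PatID, Admit, Diag, DocID}, which contains all of one fragment — lossless.
Dependency preservation: Admit → PatID; PatID, Diag → Admit; PatID → Admit, DocID; Diag, DocID → PatID, Admit are not contained in any single fragment, but the restricted closure of each left-hand side across the fragments still reaches the right-hand side; the remaining FDs each lie inside some fragment. All dependencies are preserved.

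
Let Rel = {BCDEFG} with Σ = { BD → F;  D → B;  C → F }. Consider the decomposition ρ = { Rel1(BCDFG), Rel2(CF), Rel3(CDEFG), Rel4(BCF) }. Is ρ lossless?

Chase test. Columns are BCDEFG; row i has aⱼ where attribute j ∈ Reli, else bᵢⱼ.
Initial tableau (one row per fragment):
  row 1: a1 a2 a3 b14 a5 a6
  row 2: b21 a2 b23 b24 a5 b26
  row 3: b31 a2 a3 a4 a5 a6
  row 4: a1 a2 b43 b44 a5 b46
Rows 1 and 3 agree on D; apply D→B and equate their B entries.
Row 3 is now all distinguished symbols — the join is lossless.

Yes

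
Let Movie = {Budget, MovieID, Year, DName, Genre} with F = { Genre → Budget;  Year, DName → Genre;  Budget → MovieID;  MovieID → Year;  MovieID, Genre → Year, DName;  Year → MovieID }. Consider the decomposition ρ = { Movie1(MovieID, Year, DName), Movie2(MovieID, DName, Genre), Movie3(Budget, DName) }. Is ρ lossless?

No

Chase test. Columns are Budget, MovieID, Year, DName, Genre; row i has aⱼ where attribute j ∈ Moviei, else bᵢⱼ.
Initial tableau (one row per fragment):
  row 1: b11 a2 a3 a4 b15
  row 2: b21 a2 b23 a4 a5
  row 3: a1 b32 b33 a4 b35
Rows 1 and 2 agree on MovieID; apply MovieID→Year and equate their Year entries.
Rows 1 and 2 agree on Year, DName; apply Year, DName→Genre and equate their Genre entries.
Rows 1 and 2 agree on Genre; apply Genre→Budget and equate their Budget entries.
No row becomes fully distinguished — the join is lossy.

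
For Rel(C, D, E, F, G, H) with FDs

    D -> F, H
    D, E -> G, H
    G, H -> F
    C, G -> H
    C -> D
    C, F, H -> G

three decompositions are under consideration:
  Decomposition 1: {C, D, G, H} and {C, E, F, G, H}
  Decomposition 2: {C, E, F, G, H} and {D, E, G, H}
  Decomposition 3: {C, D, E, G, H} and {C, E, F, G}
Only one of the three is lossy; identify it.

Decomposition 1: common = {C, G, H}, closure = {C, D, F, G, H} → lossless.
Decomposition 2: common = {E, G, H}, closure = {E, F, G, H} → lossy.
Decomposition 3: common = {C, E, G}, closure = {C, D, E, F, G, H} → lossless.

Decomposition 2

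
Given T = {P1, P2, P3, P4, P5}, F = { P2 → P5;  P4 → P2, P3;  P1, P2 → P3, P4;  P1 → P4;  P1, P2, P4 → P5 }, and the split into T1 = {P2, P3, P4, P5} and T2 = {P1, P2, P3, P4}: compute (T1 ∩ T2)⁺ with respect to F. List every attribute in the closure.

T1 ∩ T2 = {P2, P3, P4}.
P2 → P5 applies, adding P5
Closure: {P2, P3, P4, P5}.

P2, P3, P4, P5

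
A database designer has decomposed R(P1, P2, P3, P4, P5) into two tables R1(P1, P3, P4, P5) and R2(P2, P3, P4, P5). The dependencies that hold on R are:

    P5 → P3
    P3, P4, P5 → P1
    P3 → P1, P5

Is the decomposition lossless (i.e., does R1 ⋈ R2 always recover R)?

Common attributes: R1 ∩ R2 = {P3, P4, P5}.
Closure of {P3, P4, P5}: P3, P4, P5 → P1 applies, adding P1. So (P3, P4, P5)⁺ = {P1, P3, P4, P5}.
This closure contains every attribute of R1, so R1 ∩ R2 → R1. The join is lossless.

Yes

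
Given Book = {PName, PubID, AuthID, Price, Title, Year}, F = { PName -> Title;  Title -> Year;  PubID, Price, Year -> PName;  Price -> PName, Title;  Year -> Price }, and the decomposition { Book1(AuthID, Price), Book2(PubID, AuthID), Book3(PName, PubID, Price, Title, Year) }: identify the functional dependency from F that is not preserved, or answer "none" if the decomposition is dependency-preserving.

none

PName → Title lies within Book3.
Title → Year lies within Book3.
PubID, Price, Year → PName lies within Book3.
Price → PName, Title lies within Book3.
Year → Price lies within Book3.
Every dependency is enforceable on the fragments, so the decomposition is dependency-preserving.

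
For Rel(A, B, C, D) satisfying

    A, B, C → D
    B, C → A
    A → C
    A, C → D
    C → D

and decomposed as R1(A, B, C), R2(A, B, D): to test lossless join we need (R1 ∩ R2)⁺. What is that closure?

A, B, C, D

R1 ∩ R2 = {A, B}.
A → C applies, adding C
A, C → D applies, adding D
Closure: {A, B, C, D}.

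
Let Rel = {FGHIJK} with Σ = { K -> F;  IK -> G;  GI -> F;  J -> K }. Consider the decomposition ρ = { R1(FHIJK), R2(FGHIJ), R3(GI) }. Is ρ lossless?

Yes

Chase test. Columns are FGHIJK; row i has aⱼ where attribute j ∈ Ri, else bᵢⱼ.
Initial tableau (one row per fragment):
  row 1: a1 b12 a3 a4 a5 a6
  row 2: a1 a2 a3 a4 a5 b26
  row 3: b31 a2 b33 a4 b35 b36
Rows 2 and 3 agree on GI; apply GI→F and equate their F entries.
Rows 1 and 2 agree on J; apply J→K and equate their K entries.
Rows 1 and 2 agree on IK; apply IK→G and equate their G entries.
Row 1 is now all distinguished symbols — the join is lossless.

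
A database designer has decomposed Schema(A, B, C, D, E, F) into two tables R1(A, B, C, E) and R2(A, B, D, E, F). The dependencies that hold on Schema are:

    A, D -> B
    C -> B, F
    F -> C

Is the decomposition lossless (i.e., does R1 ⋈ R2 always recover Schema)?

Common attributes: R1 ∩ R2 = {A, B, E}.
No dependency enlarges {A, B, E}, so (A, B, E)⁺ = {A, B, E}.
The closure contains neither all of R1 = {A, B, C, E} nor all of R2 = {A, B, D, E, F}, so the common attributes are not a superkey of either fragment. The join is lossy.

No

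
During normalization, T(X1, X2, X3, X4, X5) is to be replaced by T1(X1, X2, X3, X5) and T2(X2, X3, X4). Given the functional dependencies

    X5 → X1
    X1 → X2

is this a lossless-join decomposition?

No

Common attributes: T1 ∩ T2 = {X2, X3}.
No dependency enlarges {X2, X3}, so (X2, X3)⁺ = {X2, X3}.
The closure contains neither all of T1 = {X1, X2, X3, X5} nor all of T2 = {X2, X3, X4}, so the common attributes are not a superkey of either fragment. The join is lossy.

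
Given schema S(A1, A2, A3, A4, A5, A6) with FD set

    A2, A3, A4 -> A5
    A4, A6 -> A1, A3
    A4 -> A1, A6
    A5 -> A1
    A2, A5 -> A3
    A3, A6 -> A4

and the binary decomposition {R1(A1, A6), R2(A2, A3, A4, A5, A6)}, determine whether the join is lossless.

Common attributes: R1 ∩ R2 = {A6}.
No dependency enlarges {A6}, so (A6)⁺ = {A6}.
The closure contains neither all of R1 = {A1, A6} nor all of R2 = {A2, A3, A4, A5, A6}, so the common attributes are not a superkey of either fragment. The join is lossy.

No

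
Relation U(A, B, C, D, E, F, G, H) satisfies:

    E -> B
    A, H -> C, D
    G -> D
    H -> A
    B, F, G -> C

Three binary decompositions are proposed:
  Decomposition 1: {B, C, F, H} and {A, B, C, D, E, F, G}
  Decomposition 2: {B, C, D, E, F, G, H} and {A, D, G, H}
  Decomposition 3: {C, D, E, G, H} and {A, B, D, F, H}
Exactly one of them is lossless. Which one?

Decomposition 1: common = {B, C, F}, closure = {B, C, F} → lossy.
Decomposition 2: common = {D, G, H}, closure = {A, C, D, G, H} → lossless.
Decomposition 3: common = {D, H}, closure = {A, C, D, H} → lossy.

Decomposition 2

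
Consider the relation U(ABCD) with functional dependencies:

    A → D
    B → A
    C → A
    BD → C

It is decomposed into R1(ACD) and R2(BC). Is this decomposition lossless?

Common attributes: R1 ∩ R2 = {C}.
Closure of {C}: C → A applies, adding A; A → D applies, adding D. So (C)⁺ = {ACD}.
This closure contains every attribute of R1, so R1 ∩ R2 → R1. The join is lossless.

Yes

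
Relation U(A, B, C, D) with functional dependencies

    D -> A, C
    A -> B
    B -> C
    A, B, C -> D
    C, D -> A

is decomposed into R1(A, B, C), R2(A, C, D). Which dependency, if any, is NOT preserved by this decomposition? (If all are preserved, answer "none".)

none

D → A, C lies within R2.
A → B lies within R1.
B → C lies within R1.
A, B, C → D: restricted closure across fragments reaches D.
C, D → A lies within R2.
Every dependency is enforceable on the fragments, so the decomposition is dependency-preserving.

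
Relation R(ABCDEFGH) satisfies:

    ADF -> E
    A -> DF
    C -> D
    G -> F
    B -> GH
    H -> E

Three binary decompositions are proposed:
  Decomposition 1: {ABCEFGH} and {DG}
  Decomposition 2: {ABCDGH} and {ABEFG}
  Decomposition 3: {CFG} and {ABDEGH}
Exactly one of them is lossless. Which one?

Decomposition 2

Decomposition 1: common = {G}, closure = {FG} → lossy.
Decomposition 2: common = {ABG}, closure = {ABDEFGH} → lossless.
Decomposition 3: common = {G}, closure = {FG} → lossy.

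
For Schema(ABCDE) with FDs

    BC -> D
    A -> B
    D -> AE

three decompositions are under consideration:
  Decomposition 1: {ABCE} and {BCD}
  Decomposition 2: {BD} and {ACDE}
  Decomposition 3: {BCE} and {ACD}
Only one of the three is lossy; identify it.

Decomposition 1: common = {BC}, closure = {ABCDE} → lossless.
Decomposition 2: common = {D}, closure = {ABDE} → lossless.
Decomposition 3: common = {C}, closure = {C} → lossy.

Decomposition 3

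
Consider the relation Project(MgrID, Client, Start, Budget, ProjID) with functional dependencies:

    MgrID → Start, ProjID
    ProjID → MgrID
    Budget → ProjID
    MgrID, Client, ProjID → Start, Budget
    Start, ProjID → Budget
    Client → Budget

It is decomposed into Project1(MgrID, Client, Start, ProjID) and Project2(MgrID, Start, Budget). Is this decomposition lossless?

Common attributes: Project1 ∩ Project2 = {MgrID, Start}.
Closure of {MgrID, Start}: MgrID → Start, ProjID applies, adding ProjID; Start, ProjID → Budget applies, adding Budget. So (MgrID, Start)⁺ = {MgrID, Start, Budget, ProjID}.
This closure contains every attribute of Project2, so Project1 ∩ Project2 → Project2. The join is lossless.

Yes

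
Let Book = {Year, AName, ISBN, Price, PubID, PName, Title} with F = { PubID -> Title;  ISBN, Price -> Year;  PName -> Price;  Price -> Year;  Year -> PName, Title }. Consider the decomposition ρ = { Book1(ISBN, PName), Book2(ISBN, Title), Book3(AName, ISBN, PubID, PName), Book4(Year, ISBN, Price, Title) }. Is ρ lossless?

Chase test. Columns are Year, AName, ISBN, Price, PubID, PName, Title; row i has aⱼ where attribute j ∈ Booki, else bᵢⱼ.
Initial tableau (one row per fragment):
  row 1: b11 b12 a3 b14 b15 a6 b17
  row 2: b21 b22 a3 b24 b25 b26 a7
  row 3: b31 a2 a3 b34 a5 a6 b37
  row 4: a1 b42 a3 a4 b45 b46 a7
Rows 1 and 3 agree on PName; apply PName→Price and equate their Price entries.
Rows 1 and 3 agree on Price; apply Price→Year and equate their Year entries.
Rows 1 and 3 agree on Year; apply Year→PName, Title and equate their PName, Title entries.
No row becomes fully distinguished — the join is lossy.

No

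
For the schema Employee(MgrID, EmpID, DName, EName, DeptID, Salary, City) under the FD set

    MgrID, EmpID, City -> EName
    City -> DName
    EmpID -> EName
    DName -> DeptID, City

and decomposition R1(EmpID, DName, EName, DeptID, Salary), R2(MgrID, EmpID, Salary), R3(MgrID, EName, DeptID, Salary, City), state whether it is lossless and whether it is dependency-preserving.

lossy and not dependency-preserving

Lossless test (chase): Rows 1 and 2 agree on EmpID; apply EmpID→EName and equate their EName entries. No row becomes fully distinguished — the join is lossy.
Dependency preservation: the restricted closure of {City} across the fragments never reaches {DName}, so City → DName cannot be enforced without a join — not preserved.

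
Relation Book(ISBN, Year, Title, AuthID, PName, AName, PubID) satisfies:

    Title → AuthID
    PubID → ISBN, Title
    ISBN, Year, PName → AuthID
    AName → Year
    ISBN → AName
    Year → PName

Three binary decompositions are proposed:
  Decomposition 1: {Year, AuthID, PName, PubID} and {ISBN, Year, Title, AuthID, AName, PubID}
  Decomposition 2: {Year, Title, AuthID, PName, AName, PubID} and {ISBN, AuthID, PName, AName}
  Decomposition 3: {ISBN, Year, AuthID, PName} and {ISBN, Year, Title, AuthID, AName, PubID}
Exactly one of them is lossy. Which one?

Decomposition 2

Decomposition 1: common = {Year, AuthID, PubID}, closure = {ISBN, Year, Title, AuthID, PName, AName, PubID} → lossless.
Decomposition 2: common = {AuthID, PName, AName}, closure = {Year, AuthID, PName, AName} → lossy.
Decomposition 3: common = {ISBN, Year, AuthID}, closure = {ISBN, Year, AuthID, PName, AName} → lossless.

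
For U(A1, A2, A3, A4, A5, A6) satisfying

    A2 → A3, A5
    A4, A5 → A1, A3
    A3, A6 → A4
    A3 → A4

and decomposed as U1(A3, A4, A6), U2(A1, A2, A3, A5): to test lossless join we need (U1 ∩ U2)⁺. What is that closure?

A3, A4

U1 ∩ U2 = {A3}.
A3 → A4 applies, adding A4
Closure: {A3, A4}.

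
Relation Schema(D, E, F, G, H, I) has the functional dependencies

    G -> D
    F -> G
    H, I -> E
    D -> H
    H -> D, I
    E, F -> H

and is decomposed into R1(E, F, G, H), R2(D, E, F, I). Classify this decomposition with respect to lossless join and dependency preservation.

Lossless test: (E, F)⁺ = {D, E, F, G, H, I}, which contains all of one fragment — lossless.
Dependency preservation: the restricted closure of {G} across the fragments never reaches {D}, so G → D cannot be enforced without a join — not preserved.

lossless but not dependency-preserving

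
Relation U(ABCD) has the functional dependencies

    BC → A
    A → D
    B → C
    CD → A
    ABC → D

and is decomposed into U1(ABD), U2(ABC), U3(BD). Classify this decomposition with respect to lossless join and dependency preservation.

lossless but not dependency-preserving

Lossless test (chase): Rows 1 and 2 agree on A; apply A→D and equate their D entries. Rows 1 and 2 agree on B; apply B→C and equate their C entries. Rows 1 and 3 agree on B; apply B→C and equate their C entries. Rows 1 and 3 agree on CD; apply CD→A and equate their A entries. Row 1 is now all distinguished symbols — the join is lossless.
Dependency preservation: the restricted closure of {CD} across the fragments never reaches {A}, so CD → A cannot be enforced without a join — not preserved.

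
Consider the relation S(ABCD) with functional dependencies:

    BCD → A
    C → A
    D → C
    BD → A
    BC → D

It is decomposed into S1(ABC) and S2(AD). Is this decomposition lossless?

Common attributes: S1 ∩ S2 = {A}.
No dependency enlarges {A}, so (A)⁺ = {A}.
The closure contains neither all of S1 = {ABC} nor all of S2 = {AD}, so the common attributes are not a superkey of either fragment. The join is lossy.

No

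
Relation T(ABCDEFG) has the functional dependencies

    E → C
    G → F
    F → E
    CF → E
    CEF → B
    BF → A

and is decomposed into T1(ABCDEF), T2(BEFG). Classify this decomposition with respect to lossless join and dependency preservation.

lossy but dependency-preserving

Lossless test: (BEF)⁺ = {ABCEF}, which is a superkey of neither fragment — lossy.
Dependency preservation: every FD's attributes lie within a single fragment, so each can be enforced locally — preserved.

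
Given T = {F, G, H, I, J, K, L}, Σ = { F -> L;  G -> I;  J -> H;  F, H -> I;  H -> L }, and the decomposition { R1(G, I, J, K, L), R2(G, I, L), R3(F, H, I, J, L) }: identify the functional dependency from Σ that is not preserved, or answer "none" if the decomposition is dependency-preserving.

F → L lies within R3.
G → I lies within R1.
J → H lies within R3.
F, H → I lies within R3.
H → L lies within R3.
Every dependency is enforceable on the fragments, so the decomposition is dependency-preserving.

none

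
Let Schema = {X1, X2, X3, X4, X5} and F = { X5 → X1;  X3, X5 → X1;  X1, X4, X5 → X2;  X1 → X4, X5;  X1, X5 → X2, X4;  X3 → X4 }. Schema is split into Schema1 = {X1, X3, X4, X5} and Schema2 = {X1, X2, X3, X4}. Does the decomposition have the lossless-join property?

Common attributes: Schema1 ∩ Schema2 = {X1, X3, X4}.
Closure of {X1, X3, X4}: X1 → X4, X5 applies, adding X5; X1, X5 → X2, X4 applies, adding X2. So (X1, X3, X4)⁺ = {X1, X2, X3, X4, X5}.
This closure contains every attribute of Schema1, so Schema1 ∩ Schema2 → Schema1. The join is lossless.

Yes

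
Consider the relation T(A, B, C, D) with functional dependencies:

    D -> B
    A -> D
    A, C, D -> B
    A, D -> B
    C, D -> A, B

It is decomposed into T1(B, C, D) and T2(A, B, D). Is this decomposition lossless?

Common attributes: T1 ∩ T2 = {B, D}.
No dependency enlarges {B, D}, so (B, D)⁺ = {B, D}.
The closure contains neither all of T1 = {B, C, D} nor all of T2 = {A, B, D}, so the common attributes are not a superkey of either fragment. The join is lossy.

No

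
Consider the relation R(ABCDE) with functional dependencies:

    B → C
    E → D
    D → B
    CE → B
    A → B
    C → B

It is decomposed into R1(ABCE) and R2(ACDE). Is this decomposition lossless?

Yes

Common attributes: R1 ∩ R2 = {ACE}.
Closure of {ACE}: E → D applies, adding D; D → B applies, adding B. So (ACE)⁺ = {ABCDE}.
This closure contains every attribute of R1, so R1 ∩ R2 → R1. The join is lossless.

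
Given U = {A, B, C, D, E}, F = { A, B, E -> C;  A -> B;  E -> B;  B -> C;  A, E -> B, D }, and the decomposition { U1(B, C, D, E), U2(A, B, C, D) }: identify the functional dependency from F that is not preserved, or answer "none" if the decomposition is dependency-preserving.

A, E -> B, D

Check A, E → B, D: no single fragment contains all of {A, B, D, E}, and the restricted closure of {A, E} across the fragments never reaches {B, D}.
A, B, E → C is preserved.
A → B is preserved.
E → B is preserved.
B → C is preserved.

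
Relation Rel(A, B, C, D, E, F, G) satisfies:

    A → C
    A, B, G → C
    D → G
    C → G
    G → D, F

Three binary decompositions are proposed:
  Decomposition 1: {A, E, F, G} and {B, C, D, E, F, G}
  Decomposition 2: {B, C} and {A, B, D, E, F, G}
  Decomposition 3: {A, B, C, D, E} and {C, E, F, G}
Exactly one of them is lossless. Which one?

Decomposition 1: common = {E, F, G}, closure = {D, E, F, G} → lossy.
Decomposition 2: common = {B}, closure = {B} → lossy.
Decomposition 3: common = {C, E}, closure = {C, D, E, F, G} → lossless.

Decomposition 3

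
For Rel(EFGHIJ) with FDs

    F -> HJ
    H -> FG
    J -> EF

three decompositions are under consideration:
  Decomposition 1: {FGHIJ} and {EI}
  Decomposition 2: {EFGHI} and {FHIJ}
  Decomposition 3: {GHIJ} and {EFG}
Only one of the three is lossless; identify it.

Decomposition 2

Decomposition 1: common = {I}, closure = {I} → lossy.
Decomposition 2: common = {FHI}, closure = {EFGHIJ} → lossless.
Decomposition 3: common = {G}, closure = {G} → lossy.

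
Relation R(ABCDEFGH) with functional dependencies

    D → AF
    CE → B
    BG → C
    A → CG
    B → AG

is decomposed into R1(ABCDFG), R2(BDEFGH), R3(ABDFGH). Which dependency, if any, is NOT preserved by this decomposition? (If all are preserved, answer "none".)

CE → B

Check CE → B: no single fragment contains all of {BCE}, and the restricted closure of {CE} across the fragments never reaches {B}.
D → AF is preserved.
BG → C is preserved.
A → CG is preserved.
B → AG is preserved.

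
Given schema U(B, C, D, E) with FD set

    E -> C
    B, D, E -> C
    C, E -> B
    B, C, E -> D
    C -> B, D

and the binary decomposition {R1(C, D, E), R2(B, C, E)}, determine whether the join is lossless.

Yes

Common attributes: R1 ∩ R2 = {C, E}.
Closure of {C, E}: C, E → B applies, adding B; B, C, E → D applies, adding D. So (C, E)⁺ = {B, C, D, E}.
This closure contains every attribute of R1, so R1 ∩ R2 → R1. The join is lossless.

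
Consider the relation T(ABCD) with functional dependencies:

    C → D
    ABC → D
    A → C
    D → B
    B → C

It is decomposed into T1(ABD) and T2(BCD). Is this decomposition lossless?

Yes

Common attributes: T1 ∩ T2 = {BD}.
Closure of {BD}: B → C applies, adding C. So (BD)⁺ = {BCD}.
This closure contains every attribute of T2, so T1 ∩ T2 → T2. The join is lossless.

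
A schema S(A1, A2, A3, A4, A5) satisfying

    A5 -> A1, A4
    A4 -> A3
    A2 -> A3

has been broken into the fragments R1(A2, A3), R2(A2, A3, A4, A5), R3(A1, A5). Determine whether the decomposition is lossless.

Yes

Chase test. Columns are A1, A2, A3, A4, A5; row i has aⱼ where attribute j ∈ Ri, else bᵢⱼ.
Initial tableau (one row per fragment):
  row 1: b11 a2 a3 b14 b15
  row 2: b21 a2 a3 a4 a5
  row 3: a1 b32 b33 b34 a5
Rows 2 and 3 agree on A5; apply A5→A1, A4 and equate their A1, A4 entries.
Rows 2 and 3 agree on A4; apply A4→A3 and equate their A3 entries.
Row 2 is now all distinguished symbols — the join is lossless.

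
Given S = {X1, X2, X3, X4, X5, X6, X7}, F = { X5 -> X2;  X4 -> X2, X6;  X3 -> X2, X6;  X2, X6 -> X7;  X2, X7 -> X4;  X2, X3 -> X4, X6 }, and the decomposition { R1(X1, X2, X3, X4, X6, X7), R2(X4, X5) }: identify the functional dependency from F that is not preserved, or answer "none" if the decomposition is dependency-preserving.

X5 -> X2

Check X5 → X2: no single fragment contains all of {X2, X5}, and the restricted closure of {X5} across the fragments never reaches {X2}.
X4 → X2, X6 is preserved.
X3 → X2, X6 is preserved.
X2, X6 → X7 is preserved.
X2, X7 → X4 is preserved.
X2, X3 → X4, X6 is preserved.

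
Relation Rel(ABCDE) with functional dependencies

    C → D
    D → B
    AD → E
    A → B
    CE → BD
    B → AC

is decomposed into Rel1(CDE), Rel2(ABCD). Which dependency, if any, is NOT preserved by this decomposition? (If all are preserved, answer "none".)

none

C → D lies within Rel1.
D → B lies within Rel2.
AD → E: restricted closure across fragments reaches E.
A → B lies within Rel2.
CE → BD: restricted closure across fragments reaches BD.
B → AC lies within Rel2.
Every dependency is enforceable on the fragments, so the decomposition is dependency-preserving.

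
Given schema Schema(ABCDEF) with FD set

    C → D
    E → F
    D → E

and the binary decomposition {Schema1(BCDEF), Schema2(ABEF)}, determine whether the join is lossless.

No

Common attributes: Schema1 ∩ Schema2 = {BEF}.
No dependency enlarges {BEF}, so (BEF)⁺ = {BEF}.
The closure contains neither all of Schema1 = {BCDEF} nor all of Schema2 = {ABEF}, so the common attributes are not a superkey of either fragment. The join is lossy.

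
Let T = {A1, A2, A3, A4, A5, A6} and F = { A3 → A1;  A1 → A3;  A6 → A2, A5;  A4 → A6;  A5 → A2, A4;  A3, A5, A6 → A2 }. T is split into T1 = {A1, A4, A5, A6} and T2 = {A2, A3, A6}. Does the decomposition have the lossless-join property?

No

Common attributes: T1 ∩ T2 = {A6}.
Closure of {A6}: A6 → A2, A5 applies, adding A2, A5; A5 → A2, A4 applies, adding A4. So (A6)⁺ = {A2, A4, A5, A6}.
The closure contains neither all of T1 = {A1, A4, A5, A6} nor all of T2 = {A2, A3, A6}, so the common attributes are not a superkey of either fragment. The join is lossy.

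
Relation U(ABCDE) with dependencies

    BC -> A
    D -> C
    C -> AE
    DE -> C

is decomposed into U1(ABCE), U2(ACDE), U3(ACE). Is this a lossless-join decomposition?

No

Chase test. Columns are ABCDE; row i has aⱼ where attribute j ∈ Ui, else bᵢⱼ.
Initial tableau (one row per fragment):
  row 1: a1 a2 a3 b14 a5
  row 2: a1 b22 a3 a4 a5
  row 3: a1 b32 a3 b34 a5
No row becomes fully distinguished — the join is lossy.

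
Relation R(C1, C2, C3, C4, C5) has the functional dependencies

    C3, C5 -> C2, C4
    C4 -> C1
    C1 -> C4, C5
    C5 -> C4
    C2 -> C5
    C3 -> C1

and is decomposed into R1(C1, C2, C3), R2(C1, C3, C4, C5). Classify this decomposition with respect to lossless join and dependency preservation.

Lossless test: (C1, C3)⁺ = {C1, C2, C3, C4, C5}, which contains all of one fragment — lossless.
Dependency preservation: C3, C5 → C2, C4; C2 → C5 are not contained in any single fragment, but the restricted closure of each left-hand side across the fragments still reaches the right-hand side; the remaining FDs each lie inside some fragment. All dependencies are preserved.

lossless and dependency-preserving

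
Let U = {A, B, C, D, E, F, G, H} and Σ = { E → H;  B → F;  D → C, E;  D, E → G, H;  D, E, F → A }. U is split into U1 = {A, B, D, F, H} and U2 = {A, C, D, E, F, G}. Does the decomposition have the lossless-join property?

Yes

Common attributes: U1 ∩ U2 = {A, D, F}.
Closure of {A, D, F}: D → C, E applies, adding C, E; D, E → G, H applies, adding G, H. So (A, D, F)⁺ = {A, C, D, E, F, G, H}.
This closure contains every attribute of U2, so U1 ∩ U2 → U2. The join is lossless.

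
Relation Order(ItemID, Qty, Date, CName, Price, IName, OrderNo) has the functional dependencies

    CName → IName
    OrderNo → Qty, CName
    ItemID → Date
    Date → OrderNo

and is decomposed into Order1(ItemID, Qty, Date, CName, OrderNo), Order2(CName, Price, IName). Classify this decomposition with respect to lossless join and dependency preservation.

Lossless test: (CName)⁺ = {CName, IName}, which is a superkey of neither fragment — lossy.
Dependency preservation: every FD's attributes lie within a single fragment, so each can be enforced locally — preserved.

lossy but dependency-preserving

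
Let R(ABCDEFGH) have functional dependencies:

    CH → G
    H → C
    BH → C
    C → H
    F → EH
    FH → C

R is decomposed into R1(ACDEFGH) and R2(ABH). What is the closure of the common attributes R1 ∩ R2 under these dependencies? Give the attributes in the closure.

R1 ∩ R2 = {AH}.
H → C applies, adding C
CH → G applies, adding G
Closure: {ACGH}.

ACGH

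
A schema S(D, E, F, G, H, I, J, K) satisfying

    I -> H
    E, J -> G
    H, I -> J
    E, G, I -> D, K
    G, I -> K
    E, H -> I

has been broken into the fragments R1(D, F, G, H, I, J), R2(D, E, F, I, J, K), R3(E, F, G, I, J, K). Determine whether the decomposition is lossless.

Yes

Chase test. Columns are D, E, F, G, H, I, J, K; row i has aⱼ where attribute j ∈ Ri, else bᵢⱼ.
Initial tableau (one row per fragment):
  row 1: a1 b12 a3 a4 a5 a6 a7 b18
  row 2: a1 a2 a3 b24 b25 a6 a7 a8
  row 3: b31 a2 a3 a4 b35 a6 a7 a8
Rows 1 and 2 agree on I; apply I→H and equate their H entries.
Rows 1 and 3 agree on I; apply I→H and equate their H entries.
Rows 2 and 3 agree on E, J; apply E, J→G and equate their G entries.
Rows 2 and 3 agree on E, G, I; apply E, G, I→D, K and equate their D, K entries.
Rows 1 and 2 agree on G, I; apply G, I→K and equate their K entries.
Row 2 is now all distinguished symbols — the join is lossless.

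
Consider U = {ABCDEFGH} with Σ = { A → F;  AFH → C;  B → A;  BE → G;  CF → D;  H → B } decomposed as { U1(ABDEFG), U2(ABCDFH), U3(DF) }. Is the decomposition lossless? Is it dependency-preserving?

lossy but dependency-preserving

Lossless test (chase): applying each FD to every pair of rows produces no changes in the tableau, so no row becomes fully distinguished — the join is lossy.
Dependency preservation: every FD's attributes lie within a single fragment, so each can be enforced locally — preserved.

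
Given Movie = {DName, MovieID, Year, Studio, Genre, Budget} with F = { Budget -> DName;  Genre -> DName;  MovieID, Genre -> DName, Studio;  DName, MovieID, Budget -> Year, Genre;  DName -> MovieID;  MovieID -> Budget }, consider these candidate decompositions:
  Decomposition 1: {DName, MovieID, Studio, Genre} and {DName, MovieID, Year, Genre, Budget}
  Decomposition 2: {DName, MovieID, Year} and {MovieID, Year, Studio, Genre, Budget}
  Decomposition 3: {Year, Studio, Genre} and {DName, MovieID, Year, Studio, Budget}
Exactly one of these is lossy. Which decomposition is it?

Decomposition 1: common = {DName, MovieID, Genre}, closure = {DName, MovieID, Year, Studio, Genre, Budget} → lossless.
Decomposition 2: common = {MovieID, Year}, closure = {DName, MovieID, Year, Studio, Genre, Budget} → lossless.
Decomposition 3: common = {Year, Studio}, closure = {Year, Studio} → lossy.

Decomposition 3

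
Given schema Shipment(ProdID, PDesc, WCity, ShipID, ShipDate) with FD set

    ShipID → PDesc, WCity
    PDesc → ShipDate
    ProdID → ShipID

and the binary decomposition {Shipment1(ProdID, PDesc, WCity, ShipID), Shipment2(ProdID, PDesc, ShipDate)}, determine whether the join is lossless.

Yes

Common attributes: Shipment1 ∩ Shipment2 = {ProdID, PDesc}.
Closure of {ProdID, PDesc}: PDesc → ShipDate applies, adding ShipDate; ProdID → ShipID applies, adding ShipID; ShipID → PDesc, WCity applies, adding WCity. So (ProdID, PDesc)⁺ = {ProdID, PDesc, WCity, ShipID, ShipDate}.
This closure contains every attribute of Shipment1, so Shipment1 ∩ Shipment2 → Shipment1. The join is lossless.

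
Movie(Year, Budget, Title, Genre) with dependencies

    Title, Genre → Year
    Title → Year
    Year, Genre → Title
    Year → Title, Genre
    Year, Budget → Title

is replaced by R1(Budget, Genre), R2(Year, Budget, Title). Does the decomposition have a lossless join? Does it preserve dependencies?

lossy and not dependency-preserving

Lossless test: (Budget)⁺ = {Budget}, which is a superkey of neither fragment — lossy.
Dependency preservation: the restricted closure of {Year} across the fragments never reaches {Title, Genre}, so Year → Title, Genre cannot be enforced without a join — not preserved.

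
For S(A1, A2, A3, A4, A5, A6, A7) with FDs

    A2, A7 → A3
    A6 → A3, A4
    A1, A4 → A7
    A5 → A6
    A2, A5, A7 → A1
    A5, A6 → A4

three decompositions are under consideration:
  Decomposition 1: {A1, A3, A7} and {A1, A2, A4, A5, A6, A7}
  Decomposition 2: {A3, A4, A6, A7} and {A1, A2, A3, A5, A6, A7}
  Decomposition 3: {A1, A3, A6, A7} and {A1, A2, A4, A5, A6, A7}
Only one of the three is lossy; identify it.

Decomposition 1

Decomposition 1: common = {A1, A7}, closure = {A1, A7} → lossy.
Decomposition 2: common = {A3, A6, A7}, closure = {A3, A4, A6, A7} → lossless.
Decomposition 3: common = {A1, A6, A7}, closure = {A1, A3, A4, A6, A7} → lossless.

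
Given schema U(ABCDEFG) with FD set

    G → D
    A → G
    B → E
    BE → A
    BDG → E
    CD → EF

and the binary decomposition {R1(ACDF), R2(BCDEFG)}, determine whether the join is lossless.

Common attributes: R1 ∩ R2 = {CDF}.
Closure of {CDF}: CD → EF applies, adding E. So (CDF)⁺ = {CDEF}.
The closure contains neither all of R1 = {ACDF} nor all of R2 = {BCDEFG}, so the common attributes are not a superkey of either fragment. The join is lossy.

No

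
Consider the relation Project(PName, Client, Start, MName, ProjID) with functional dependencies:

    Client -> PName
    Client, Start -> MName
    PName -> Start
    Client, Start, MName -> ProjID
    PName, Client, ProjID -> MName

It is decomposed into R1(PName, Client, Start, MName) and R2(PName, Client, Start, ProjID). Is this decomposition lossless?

Yes

Common attributes: R1 ∩ R2 = {PName, Client, Start}.
Closure of {PName, Client, Start}: Client, Start → MName applies, adding MName; Client, Start, MName → ProjID applies, adding ProjID. So (PName, Client, Start)⁺ = {PName, Client, Start, MName, ProjID}.
This closure contains every attribute of R1, so R1 ∩ R2 → R1. The join is lossless.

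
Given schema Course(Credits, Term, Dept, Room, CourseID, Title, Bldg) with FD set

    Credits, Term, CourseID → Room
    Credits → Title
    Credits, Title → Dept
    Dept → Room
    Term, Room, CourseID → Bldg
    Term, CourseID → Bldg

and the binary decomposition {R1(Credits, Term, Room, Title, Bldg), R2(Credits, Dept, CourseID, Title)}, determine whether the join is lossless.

Common attributes: R1 ∩ R2 = {Credits, Title}.
Closure of {Credits, Title}: Credits, Title → Dept applies, adding Dept; Dept → Room applies, adding Room. So (Credits, Title)⁺ = {Credits, Dept, Room, Title}.
The closure contains neither all of R1 = {Credits, Term, Room, Title, Bldg} nor all of R2 = {Credits, Dept, CourseID, Title}, so the common attributes are not a superkey of either fragment. The join is lossy.

No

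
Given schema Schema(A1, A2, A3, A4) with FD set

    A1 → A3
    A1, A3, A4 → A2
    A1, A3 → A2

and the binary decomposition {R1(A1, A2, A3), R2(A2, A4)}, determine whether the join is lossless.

No

Common attributes: R1 ∩ R2 = {A2}.
No dependency enlarges {A2}, so (A2)⁺ = {A2}.
The closure contains neither all of R1 = {A1, A2, A3} nor all of R2 = {A2, A4}, so the common attributes are not a superkey of either fragment. The join is lossy.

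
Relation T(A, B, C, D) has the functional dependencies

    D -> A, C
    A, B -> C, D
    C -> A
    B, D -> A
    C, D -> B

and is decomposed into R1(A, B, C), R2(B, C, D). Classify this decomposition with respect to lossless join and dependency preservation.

lossless and dependency-preserving

Lossless test: (B, C)⁺ = {A, B, C, D}, which contains all of one fragment — lossless.
Dependency preservation: D → A, C; A, B → C, D; B, D → A are not contained in any single fragment, but the restricted closure of each left-hand side across the fragments still reaches the right-hand side; the remaining FDs each lie inside some fragment. All dependencies are preserved.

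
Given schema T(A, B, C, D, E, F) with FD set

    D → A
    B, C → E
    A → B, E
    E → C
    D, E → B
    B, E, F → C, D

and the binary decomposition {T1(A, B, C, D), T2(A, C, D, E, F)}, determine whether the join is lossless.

Yes

Common attributes: T1 ∩ T2 = {A, C, D}.
Closure of {A, C, D}: A → B, E applies, adding B, E. So (A, C, D)⁺ = {A, B, C, D, E}.
This closure contains every attribute of T1, so T1 ∩ T2 → T1. The join is lossless.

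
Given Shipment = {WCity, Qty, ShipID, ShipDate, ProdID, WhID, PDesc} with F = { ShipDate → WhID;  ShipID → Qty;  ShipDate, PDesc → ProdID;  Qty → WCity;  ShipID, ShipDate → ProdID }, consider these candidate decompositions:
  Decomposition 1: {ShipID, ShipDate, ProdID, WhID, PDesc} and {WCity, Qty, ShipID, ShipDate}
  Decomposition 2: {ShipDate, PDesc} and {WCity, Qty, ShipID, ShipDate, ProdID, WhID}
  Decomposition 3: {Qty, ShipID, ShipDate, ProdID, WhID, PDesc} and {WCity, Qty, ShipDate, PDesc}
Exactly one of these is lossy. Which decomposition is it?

Decomposition 2

Decomposition 1: common = {ShipID, ShipDate}, closure = {WCity, Qty, ShipID, ShipDate, ProdID, WhID} → lossless.
Decomposition 2: common = {ShipDate}, closure = {ShipDate, WhID} → lossy.
Decomposition 3: common = {Qty, ShipDate, PDesc}, closure = {WCity, Qty, ShipDate, ProdID, WhID, PDesc} → lossless.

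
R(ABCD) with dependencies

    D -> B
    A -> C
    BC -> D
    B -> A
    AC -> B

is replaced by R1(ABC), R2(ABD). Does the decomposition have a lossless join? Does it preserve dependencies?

Lossless test: (AB)⁺ = {ABCD}, which contains all of one fragment — lossless.
Dependency preservation: BC → D is not contained in any single fragment, but the restricted closure of its left-hand side across the fragments still reaches the right-hand side; the remaining FDs each lie inside some fragment. All dependencies are preserved.

lossless and dependency-preserving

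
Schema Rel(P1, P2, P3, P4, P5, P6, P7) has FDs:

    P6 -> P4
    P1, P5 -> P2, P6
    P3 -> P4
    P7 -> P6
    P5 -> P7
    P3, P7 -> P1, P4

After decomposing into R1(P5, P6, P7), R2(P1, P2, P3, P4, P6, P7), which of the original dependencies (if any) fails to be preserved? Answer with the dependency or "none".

Check P1, P5 → P2, P6: no single fragment contains all of {P1, P2, P5, P6}, and the restricted closure of {P1, P5} across the fragments never reaches {P2, P6}.
P6 → P4 is preserved.
P3 → P4 is preserved.
P7 → P6 is preserved.
P5 → P7 is preserved.
P3, P7 → P1, P4 is preserved.

P1, P5 -> P2, P6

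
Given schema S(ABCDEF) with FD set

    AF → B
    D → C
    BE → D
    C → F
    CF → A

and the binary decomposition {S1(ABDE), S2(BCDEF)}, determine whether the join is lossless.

Common attributes: S1 ∩ S2 = {BDE}.
Closure of {BDE}: D → C applies, adding C; C → F applies, adding F; CF → A applies, adding A. So (BDE)⁺ = {ABCDEF}.
This closure contains every attribute of S1, so S1 ∩ S2 → S1. The join is lossless.

Yes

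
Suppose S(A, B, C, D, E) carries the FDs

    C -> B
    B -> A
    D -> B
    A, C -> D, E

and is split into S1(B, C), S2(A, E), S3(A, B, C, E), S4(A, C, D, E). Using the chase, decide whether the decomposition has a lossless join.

Yes

Chase test. Columns are A, B, C, D, E; row i has aⱼ where attribute j ∈ Si, else bᵢⱼ.
Initial tableau (one row per fragment):
  row 1: b11 a2 a3 b14 b15
  row 2: a1 b22 b23 b24 a5
  row 3: a1 a2 a3 b34 a5
  row 4: a1 b42 a3 a4 a5
Rows 1 and 4 agree on C; apply C→B and equate their B entries.
Rows 1 and 3 agree on B; apply B→A and equate their A entries.
Rows 1 and 3 agree on A, C; apply A, C→D, E and equate their D, E entries.
Rows 1 and 4 agree on A, C; apply A, C→D, E and equate their D, E entries.
Row 1 is now all distinguished symbols — the join is lossless.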